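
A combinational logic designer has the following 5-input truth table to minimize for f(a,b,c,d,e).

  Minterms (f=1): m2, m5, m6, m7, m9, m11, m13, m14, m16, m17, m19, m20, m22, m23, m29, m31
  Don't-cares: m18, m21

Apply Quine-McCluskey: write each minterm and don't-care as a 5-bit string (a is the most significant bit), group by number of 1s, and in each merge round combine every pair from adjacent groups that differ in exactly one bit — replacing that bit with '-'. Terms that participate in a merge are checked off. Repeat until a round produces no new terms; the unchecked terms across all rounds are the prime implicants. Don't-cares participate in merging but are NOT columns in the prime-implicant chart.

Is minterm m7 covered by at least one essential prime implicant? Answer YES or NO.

size-2^0 implicants → 00010(✓)  00101(✓)  00110(✓)  00111(✓)  01001(✓)  01011(✓)  01101(✓)  01110(✓)  10000(✓)  10001(✓)  10010(✓)  10011(✓)  10100(✓)  10101(✓)  10110(✓)  10111(✓)  11101(✓)  11111(✓)
size-2^1 implicants → -0010(✓)  -0101(✓)  -0110(✓)  -0111(✓)  -1101(✓)  0-101(✓)  0-110  00-10(✓)  001-1(✓)  0011-(✓)  01-01  010-1  1-101(✓)  1-111(✓)  10-00(✓)  10-01(✓)  10-10(✓)  10-11(✓)  100-0(✓)  100-1(✓)  1000-(✓)  1001-(✓)  101-0(✓)  101-1(✓)  1010-(✓)  1011-(✓)  111-1(✓)
size-2^2 implicants → --101  -0-10  -01-1  -011-  1-1-1  10--0(✓)  10--1(✓)  10-0-(✓)  10-1-(✓)  100--(✓)  101--(✓)
size-2^3 implicants → 10---
Unchecked terms (primes): --101, -0-10, -01-1, -011-, 0-110, 01-01, 010-1, 1-1-1, 10---
Minterm coverage:
  m2 ⊆ -0-10 [E]
  m5 ⊆ --101,-01-1
  m6 ⊆ -0-10,-011-,0-110
  m7 ⊆ -01-1,-011-
  m9 ⊆ 01-01,010-1
  m11 ⊆ 010-1 [E]
  m13 ⊆ --101,01-01
  m14 ⊆ 0-110 [E]
  m16 ⊆ 10--- [E]
  m17 ⊆ 10--- [E]
  m19 ⊆ 10--- [E]
  m20 ⊆ 10--- [E]
  m22 ⊆ -0-10,-011-,10---
  m23 ⊆ -01-1,-011-,1-1-1,10---
  m29 ⊆ --101,1-1-1
  m31 ⊆ 1-1-1 [E]
E = {-0-10, 0-110, 010-1, 1-1-1, 10---}

NO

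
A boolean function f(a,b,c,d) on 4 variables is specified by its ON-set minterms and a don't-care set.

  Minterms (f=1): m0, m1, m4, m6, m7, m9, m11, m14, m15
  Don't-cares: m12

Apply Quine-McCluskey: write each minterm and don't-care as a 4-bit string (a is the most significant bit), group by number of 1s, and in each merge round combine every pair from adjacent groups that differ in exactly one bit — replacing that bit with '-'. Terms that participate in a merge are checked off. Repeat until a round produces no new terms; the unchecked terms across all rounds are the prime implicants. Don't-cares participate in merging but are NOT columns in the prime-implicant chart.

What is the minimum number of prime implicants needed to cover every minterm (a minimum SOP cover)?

4

[col 0] 0000*, 0001*, 0100*, 0110*, 0111*, 1001*, 1011*, 1100*, 1110*, 1111*
[col 1] -001, -100*, -110*, -111*, 0-00, 000-, 01-0*, 011-*, 1-11, 10-1, 11-0*, 111-*
[col 2] -1-0, -11-
Prime implicants: -001, -1-0, -11-, 0-00, 000-, 1-11, 10-1
PI chart (minterm → PIs covering it):
  0 | 0-00,000-
  1 | -001,000-
  4 | -1-0,0-00
  6 | -1-0,-11-
  7 | -11-  (sole → essential)
  9 | -001,10-1
  11 | 1-11,10-1
  14 | -1-0,-11-
  15 | -11-,1-11
Essential prime implicants: -11-
Petrick residual → -001, 0-00, 1-11
Minimum SOP uses 4 PIs: b'c'd + bc + a'c'd' + acd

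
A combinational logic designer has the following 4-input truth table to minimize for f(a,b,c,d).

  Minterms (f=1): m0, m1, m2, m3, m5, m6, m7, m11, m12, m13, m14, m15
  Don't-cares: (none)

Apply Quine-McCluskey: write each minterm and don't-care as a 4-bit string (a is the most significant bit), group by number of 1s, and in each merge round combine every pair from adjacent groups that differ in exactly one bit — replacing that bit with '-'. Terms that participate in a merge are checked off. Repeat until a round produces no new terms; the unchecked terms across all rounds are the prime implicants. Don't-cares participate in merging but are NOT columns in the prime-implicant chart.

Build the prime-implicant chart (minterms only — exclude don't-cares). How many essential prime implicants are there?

size-2^0 implicants → 0000(✓)  0001(✓)  0010(✓)  0011(✓)  0101(✓)  0110(✓)  0111(✓)  1011(✓)  1100(✓)  1101(✓)  1110(✓)  1111(✓)
size-2^1 implicants → -011(✓)  -101(✓)  -110(✓)  -111(✓)  0-01(✓)  0-10(✓)  0-11(✓)  00-0(✓)  00-1(✓)  000-(✓)  001-(✓)  01-1(✓)  011-(✓)  1-11(✓)  11-0(✓)  11-1(✓)  110-(✓)  111-(✓)
size-2^2 implicants → --11  -1-1  -11-  0--1  0-1-  00--  11--
Unchecked terms (primes): --11, -1-1, -11-, 0--1, 0-1-, 00--, 11--
Minterm coverage:
  m0 ⊆ 00-- [E]
  m1 ⊆ 0--1,00--
  m2 ⊆ 0-1-,00--
  m3 ⊆ --11,0--1,0-1-,00--
  m5 ⊆ -1-1,0--1
  m6 ⊆ -11-,0-1-
  m7 ⊆ --11,-1-1,-11-,0--1,0-1-
  m11 ⊆ --11 [E]
  m12 ⊆ 11-- [E]
  m13 ⊆ -1-1,11--
  m14 ⊆ -11-,11--
  m15 ⊆ --11,-1-1,-11-,11--
E = {--11, 00--, 11--}

3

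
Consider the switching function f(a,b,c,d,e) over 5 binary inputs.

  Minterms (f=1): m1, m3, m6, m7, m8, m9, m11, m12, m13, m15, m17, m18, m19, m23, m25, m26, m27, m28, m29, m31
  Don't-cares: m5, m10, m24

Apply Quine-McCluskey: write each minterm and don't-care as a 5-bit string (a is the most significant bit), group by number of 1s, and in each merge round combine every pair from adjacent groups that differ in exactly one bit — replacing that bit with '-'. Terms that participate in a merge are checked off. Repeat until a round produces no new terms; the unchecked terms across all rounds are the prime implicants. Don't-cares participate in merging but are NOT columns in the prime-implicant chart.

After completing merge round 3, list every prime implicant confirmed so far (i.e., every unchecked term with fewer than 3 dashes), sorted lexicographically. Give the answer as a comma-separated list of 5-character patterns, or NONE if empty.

0011-, 1-01-

[col 0] 00001*, 00011*, 00101*, 00110*, 00111*, 01000*, 01001*, 01010*, 01011*, 01100*, 01101*, 01111*, 10001*, 10010*, 10011*, 10111*, 11000*, 11001*, 11010*, 11011*, 11100*, 11101*, 11111*
[col 1] -0001*, -0011*, -0111*, -1000*, -1001*, -1010*, -1011*, -1100*, -1101*, -1111*, 0-001*, 0-011*, 0-101*, 0-111*, 00-01*, 00-11*, 000-1*, 001-1*, 0011-, 01-00*, 01-01*, 01-11*, 010-0*, 010-1*, 0100-*, 0101-*, 011-1*, 0110-*, 1-001*, 1-010*, 1-011*, 1-111*, 10-11*, 100-1*, 1001-*, 11-00*, 11-01*, 11-11*, 110-0*, 110-1*, 1100-*, 1101-*, 111-1*, 1110-*
[col 2] --001*, --011*, --111*, -0-11*, -00-1*, -1-00*, -1-01*, -1-11*, -10-0*, -10-1*, -100-*, -101-*, -11-1*, -110-*, 0--01*, 0--11*, 0-0-1*, 0-1-1*, 00--1*, 01--1*, 01-0-*, 010--*, 1--11*, 1-0-1*, 1-01-, 11--1*, 11-0-*, 110--*
[col 3] ---11, --0-1, -1--1, -1-0-, -10--, 0---1
Prime implicants: ---11, --0-1, -1--1, -1-0-, -10--, 0---1, 0011-, 1-01-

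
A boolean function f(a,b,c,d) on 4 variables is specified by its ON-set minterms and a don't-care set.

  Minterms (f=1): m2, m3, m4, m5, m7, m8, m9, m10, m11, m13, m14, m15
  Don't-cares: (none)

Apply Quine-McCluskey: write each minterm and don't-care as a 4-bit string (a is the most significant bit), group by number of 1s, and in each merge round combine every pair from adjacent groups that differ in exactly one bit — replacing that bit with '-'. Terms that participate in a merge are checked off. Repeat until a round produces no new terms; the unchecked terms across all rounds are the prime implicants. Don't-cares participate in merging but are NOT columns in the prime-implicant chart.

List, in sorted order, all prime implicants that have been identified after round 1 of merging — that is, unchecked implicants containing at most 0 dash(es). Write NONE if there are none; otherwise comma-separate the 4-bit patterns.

NONE

[col 0] 0010*, 0011*, 0100*, 0101*, 0111*, 1000*, 1001*, 1010*, 1011*, 1101*, 1110*, 1111*
[col 1] -010*, -011*, -101*, -111*, 0-11*, 001-*, 01-1*, 010-, 1-01*, 1-10*, 1-11*, 10-0*, 10-1*, 100-*, 101-*, 11-1*, 111-*
[col 2] --11, -01-, -1-1, 1--1, 1-1-, 10--
Prime implicants: --11, -01-, -1-1, 010-, 1--1, 1-1-, 10--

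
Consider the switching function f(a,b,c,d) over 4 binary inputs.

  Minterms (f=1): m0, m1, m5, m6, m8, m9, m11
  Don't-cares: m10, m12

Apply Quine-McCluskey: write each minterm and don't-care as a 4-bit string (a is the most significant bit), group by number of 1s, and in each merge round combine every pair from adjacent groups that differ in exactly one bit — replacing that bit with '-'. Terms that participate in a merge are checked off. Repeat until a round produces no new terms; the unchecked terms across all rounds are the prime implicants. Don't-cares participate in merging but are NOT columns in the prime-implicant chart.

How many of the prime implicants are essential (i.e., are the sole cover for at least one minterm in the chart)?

4

size-2^0 implicants → 0000(✓)  0001(✓)  0101(✓)  0110  1000(✓)  1001(✓)  1010(✓)  1011(✓)  1100(✓)
size-2^1 implicants → -000(✓)  -001(✓)  0-01  000-(✓)  1-00  10-0(✓)  10-1(✓)  100-(✓)  101-(✓)
size-2^2 implicants → -00-  10--
Unchecked terms (primes): -00-, 0-01, 0110, 1-00, 10--
Minterm coverage:
  m0 ⊆ -00- [E]
  m1 ⊆ -00-,0-01
  m5 ⊆ 0-01 [E]
  m6 ⊆ 0110 [E]
  m8 ⊆ -00-,1-00,10--
  m9 ⊆ -00-,10--
  m11 ⊆ 10-- [E]
E = {-00-, 0-01, 0110, 10--}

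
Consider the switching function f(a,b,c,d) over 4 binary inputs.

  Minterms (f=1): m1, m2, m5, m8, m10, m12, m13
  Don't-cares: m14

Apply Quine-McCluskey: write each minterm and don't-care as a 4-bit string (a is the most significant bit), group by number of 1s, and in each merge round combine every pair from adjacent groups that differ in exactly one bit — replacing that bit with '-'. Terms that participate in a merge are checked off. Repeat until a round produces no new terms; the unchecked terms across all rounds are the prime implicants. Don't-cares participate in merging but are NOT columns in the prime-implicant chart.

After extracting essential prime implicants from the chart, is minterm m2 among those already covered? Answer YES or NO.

YES

[col 0] 0001*, 0010*, 0101*, 1000*, 1010*, 1100*, 1101*, 1110*
[col 1] -010, -101, 0-01, 1-00*, 1-10*, 10-0*, 11-0*, 110-
[col 2] 1--0
Prime implicants: -010, -101, 0-01, 1--0, 110-
PI chart (minterm → PIs covering it):
  1 | 0-01  (sole → essential)
  2 | -010  (sole → essential)
  5 | -101,0-01
  8 | 1--0  (sole → essential)
  10 | -010,1--0
  12 | 1--0,110-
  13 | -101,110-
Essential prime implicants: -010, 0-01, 1--0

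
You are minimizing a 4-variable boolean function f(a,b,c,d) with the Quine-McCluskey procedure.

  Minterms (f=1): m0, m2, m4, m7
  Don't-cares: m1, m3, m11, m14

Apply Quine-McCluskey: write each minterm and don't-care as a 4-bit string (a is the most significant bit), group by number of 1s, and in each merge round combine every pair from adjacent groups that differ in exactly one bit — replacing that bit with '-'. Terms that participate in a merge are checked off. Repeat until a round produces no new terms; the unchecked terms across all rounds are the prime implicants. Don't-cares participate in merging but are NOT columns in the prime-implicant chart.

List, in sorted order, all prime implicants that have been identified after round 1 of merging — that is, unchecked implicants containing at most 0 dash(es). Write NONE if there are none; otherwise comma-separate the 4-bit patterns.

[col 0] 0000*, 0001*, 0010*, 0011*, 0100*, 0111*, 1011*, 1110
[col 1] -011, 0-00, 0-11, 00-0*, 00-1*, 000-*, 001-*
[col 2] 00--
Prime implicants: -011, 0-00, 0-11, 00--, 1110

1110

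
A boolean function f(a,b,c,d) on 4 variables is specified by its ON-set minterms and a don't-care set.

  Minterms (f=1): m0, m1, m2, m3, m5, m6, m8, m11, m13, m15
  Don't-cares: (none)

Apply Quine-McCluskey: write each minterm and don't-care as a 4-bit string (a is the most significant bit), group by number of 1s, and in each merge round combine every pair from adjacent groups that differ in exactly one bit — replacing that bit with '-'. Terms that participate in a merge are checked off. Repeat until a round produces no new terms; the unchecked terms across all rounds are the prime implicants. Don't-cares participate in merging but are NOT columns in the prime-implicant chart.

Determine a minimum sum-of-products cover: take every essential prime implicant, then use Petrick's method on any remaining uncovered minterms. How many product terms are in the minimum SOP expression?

5

size-2^0 implicants → 0000(✓)  0001(✓)  0010(✓)  0011(✓)  0101(✓)  0110(✓)  1000(✓)  1011(✓)  1101(✓)  1111(✓)
size-2^1 implicants → -000  -011  -101  0-01  0-10  00-0(✓)  00-1(✓)  000-(✓)  001-(✓)  1-11  11-1
size-2^2 implicants → 00--
Unchecked terms (primes): -000, -011, -101, 0-01, 0-10, 00--, 1-11, 11-1
Minterm coverage:
  m0 ⊆ -000,00--
  m1 ⊆ 0-01,00--
  m2 ⊆ 0-10,00--
  m3 ⊆ -011,00--
  m5 ⊆ -101,0-01
  m6 ⊆ 0-10 [E]
  m8 ⊆ -000 [E]
  m11 ⊆ -011,1-11
  m13 ⊆ -101,11-1
  m15 ⊆ 1-11,11-1
E = {-000, 0-10}
Petrick residual → -011, 0-01, 11-1
Cover = b'c'd' + b'cd + a'c'd + a'cd' + abd  |cover|=5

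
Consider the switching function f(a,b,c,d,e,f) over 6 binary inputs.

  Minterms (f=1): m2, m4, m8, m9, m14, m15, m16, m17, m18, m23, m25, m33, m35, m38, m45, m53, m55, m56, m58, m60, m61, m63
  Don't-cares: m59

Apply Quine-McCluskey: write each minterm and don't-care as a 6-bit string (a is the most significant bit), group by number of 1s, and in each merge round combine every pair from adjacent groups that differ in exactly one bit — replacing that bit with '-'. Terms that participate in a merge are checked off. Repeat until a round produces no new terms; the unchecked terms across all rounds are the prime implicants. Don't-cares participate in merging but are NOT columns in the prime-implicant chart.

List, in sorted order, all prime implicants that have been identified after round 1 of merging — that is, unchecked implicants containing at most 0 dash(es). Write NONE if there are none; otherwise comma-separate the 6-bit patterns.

size-2^0 implicants → 000010(✓)  000100  001000(✓)  001001(✓)  001110(✓)  001111(✓)  010000(✓)  010001(✓)  010010(✓)  010111(✓)  011001(✓)  100001(✓)  100011(✓)  100110  101101(✓)  110101(✓)  110111(✓)  111000(✓)  111010(✓)  111011(✓)  111100(✓)  111101(✓)  111111(✓)
size-2^1 implicants → -10111  0-0010  0-1001  00100-  00111-  01-001  0100-0  01000-  1-1101  1000-1  11-101(✓)  11-111(✓)  1101-1(✓)  111-00  111-11  1110-0  11101-  1111-1(✓)  11110-
size-2^2 implicants → 11-1-1
Unchecked terms (primes): -10111, 0-0010, 0-1001, 000100, 00100-, 00111-, 01-001, 0100-0, 01000-, 1-1101, 1000-1, 100110, 11-1-1, 111-00, 111-11, 1110-0, 11101-, 11110-

000100, 100110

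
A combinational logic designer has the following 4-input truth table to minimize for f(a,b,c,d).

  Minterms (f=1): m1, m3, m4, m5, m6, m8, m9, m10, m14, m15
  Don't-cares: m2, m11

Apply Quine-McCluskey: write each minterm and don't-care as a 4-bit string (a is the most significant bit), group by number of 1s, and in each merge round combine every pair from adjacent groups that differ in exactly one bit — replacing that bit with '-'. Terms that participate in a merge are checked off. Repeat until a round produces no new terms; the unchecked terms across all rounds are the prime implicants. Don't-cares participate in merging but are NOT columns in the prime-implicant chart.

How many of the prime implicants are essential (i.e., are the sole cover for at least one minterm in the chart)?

Round 0: 0001✓ 0010✓ 0011✓ 0100✓ 0101✓ 0110✓ 1000✓ 1001✓ 1010✓ 1011✓ 1110✓ 1111✓
Round 1: -001✓ -010✓ -011✓ -110✓ 0-01 0-10✓ 00-1✓ 001-✓ 01-0 010- 1-10✓ 1-11✓ 10-0✓ 10-1✓ 100-✓ 101-✓ 111-✓
Round 2: --10 -0-1 -01- 1-1- 10--
PIs = {--10, -0-1, -01-, 0-01, 01-0, 010-, 1-1-, 10--}
Coverage chart:
  m1: -0-1,0-01
  m3: -0-1,-01-
  m4: 01-0,010-
  m5: 0-01,010-
  m6: --10,01-0
  m8: 10-- ←essential
  m9: -0-1,10--
  m10: --10,-01-,1-1-,10--
  m14: --10,1-1-
  m15: 1-1- ←essential
Essential: 1-1-, 10--

2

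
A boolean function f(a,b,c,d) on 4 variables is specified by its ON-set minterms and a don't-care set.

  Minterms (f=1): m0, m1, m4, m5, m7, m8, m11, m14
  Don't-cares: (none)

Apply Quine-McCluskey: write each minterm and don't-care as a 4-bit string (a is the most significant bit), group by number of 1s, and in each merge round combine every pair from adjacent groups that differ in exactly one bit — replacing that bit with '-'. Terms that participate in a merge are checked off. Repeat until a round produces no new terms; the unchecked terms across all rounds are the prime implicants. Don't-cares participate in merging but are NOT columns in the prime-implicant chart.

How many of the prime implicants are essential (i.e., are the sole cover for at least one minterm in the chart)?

5

size-2^0 implicants → 0000(✓)  0001(✓)  0100(✓)  0101(✓)  0111(✓)  1000(✓)  1011  1110
size-2^1 implicants → -000  0-00(✓)  0-01(✓)  000-(✓)  01-1  010-(✓)
size-2^2 implicants → 0-0-
Unchecked terms (primes): -000, 0-0-, 01-1, 1011, 1110
Minterm coverage:
  m0 ⊆ -000,0-0-
  m1 ⊆ 0-0- [E]
  m4 ⊆ 0-0- [E]
  m5 ⊆ 0-0-,01-1
  m7 ⊆ 01-1 [E]
  m8 ⊆ -000 [E]
  m11 ⊆ 1011 [E]
  m14 ⊆ 1110 [E]
E = {-000, 0-0-, 01-1, 1011, 1110}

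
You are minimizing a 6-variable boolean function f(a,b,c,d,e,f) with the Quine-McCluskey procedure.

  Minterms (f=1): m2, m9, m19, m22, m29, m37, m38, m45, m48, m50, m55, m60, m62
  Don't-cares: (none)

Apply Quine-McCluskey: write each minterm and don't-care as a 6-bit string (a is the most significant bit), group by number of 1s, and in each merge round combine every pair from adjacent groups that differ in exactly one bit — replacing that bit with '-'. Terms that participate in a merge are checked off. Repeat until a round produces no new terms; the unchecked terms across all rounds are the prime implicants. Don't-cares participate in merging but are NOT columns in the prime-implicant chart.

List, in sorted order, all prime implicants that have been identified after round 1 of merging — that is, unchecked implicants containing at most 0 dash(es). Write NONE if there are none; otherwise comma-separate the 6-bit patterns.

size-2^0 implicants → 000010  001001  010011  010110  011101  100101(✓)  100110  101101(✓)  110000(✓)  110010(✓)  110111  111100(✓)  111110(✓)
size-2^1 implicants → 10-101  1100-0  1111-0
Unchecked terms (primes): 000010, 001001, 010011, 010110, 011101, 10-101, 100110, 1100-0, 110111, 1111-0

000010, 001001, 010011, 010110, 011101, 100110, 110111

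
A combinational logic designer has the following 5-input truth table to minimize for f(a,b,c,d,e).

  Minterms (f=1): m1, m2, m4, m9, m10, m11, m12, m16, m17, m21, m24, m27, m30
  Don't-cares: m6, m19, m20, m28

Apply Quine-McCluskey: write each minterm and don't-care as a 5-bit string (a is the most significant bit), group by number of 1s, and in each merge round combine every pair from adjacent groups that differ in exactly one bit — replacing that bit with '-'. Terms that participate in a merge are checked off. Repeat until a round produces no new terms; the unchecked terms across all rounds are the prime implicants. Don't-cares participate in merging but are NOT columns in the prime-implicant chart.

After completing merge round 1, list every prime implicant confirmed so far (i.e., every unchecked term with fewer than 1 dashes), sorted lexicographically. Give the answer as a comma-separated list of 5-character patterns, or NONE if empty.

NONE

size-2^0 implicants → 00001(✓)  00010(✓)  00100(✓)  00110(✓)  01001(✓)  01010(✓)  01011(✓)  01100(✓)  10000(✓)  10001(✓)  10011(✓)  10100(✓)  10101(✓)  11000(✓)  11011(✓)  11100(✓)  11110(✓)
size-2^1 implicants → -0001  -0100(✓)  -1011  -1100(✓)  0-001  0-010  0-100(✓)  00-10  001-0  010-1  0101-  1-000(✓)  1-011  1-100(✓)  10-00(✓)  10-01(✓)  100-1  1000-(✓)  1010-(✓)  11-00(✓)  111-0
size-2^2 implicants → --100  1--00  10-0-
Unchecked terms (primes): --100, -0001, -1011, 0-001, 0-010, 00-10, 001-0, 010-1, 0101-, 1--00, 1-011, 10-0-, 100-1, 111-0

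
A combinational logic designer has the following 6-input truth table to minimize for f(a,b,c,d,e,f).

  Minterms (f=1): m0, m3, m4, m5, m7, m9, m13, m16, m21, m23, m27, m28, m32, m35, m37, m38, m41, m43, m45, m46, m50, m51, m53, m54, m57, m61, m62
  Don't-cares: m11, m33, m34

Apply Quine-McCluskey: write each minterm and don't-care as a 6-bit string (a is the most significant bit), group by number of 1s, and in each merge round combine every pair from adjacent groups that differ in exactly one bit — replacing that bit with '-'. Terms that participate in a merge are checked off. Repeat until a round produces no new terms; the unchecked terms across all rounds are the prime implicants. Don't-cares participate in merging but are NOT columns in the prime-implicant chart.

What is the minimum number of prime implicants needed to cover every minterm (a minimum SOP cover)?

12

size-2^0 implicants → 000000(✓)  000011(✓)  000100(✓)  000101(✓)  000111(✓)  001001(✓)  001011(✓)  001101(✓)  010000(✓)  010101(✓)  010111(✓)  011011(✓)  011100  100000(✓)  100001(✓)  100010(✓)  100011(✓)  100101(✓)  100110(✓)  101001(✓)  101011(✓)  101101(✓)  101110(✓)  110010(✓)  110011(✓)  110101(✓)  110110(✓)  111001(✓)  111101(✓)  111110(✓)
size-2^1 implicants → -00000  -00011(✓)  -00101(✓)  -01001(✓)  -01011(✓)  -01101(✓)  -10101(✓)  0-0000  0-0101(✓)  0-0111(✓)  0-1011  00-011(✓)  00-101(✓)  000-00  000-11  0001-1(✓)  00010-  001-01(✓)  0010-1(✓)  0101-1(✓)  1-0010(✓)  1-0011(✓)  1-0101(✓)  1-0110(✓)  1-1001(✓)  1-1101(✓)  1-1110(✓)  10-001(✓)  10-011(✓)  10-101(✓)  10-110(✓)  100-01(✓)  100-10(✓)  1000-0(✓)  1000-1(✓)  10000-(✓)  10001-(✓)  101-01(✓)  1010-1(✓)  11-101(✓)  11-110(✓)  110-10(✓)  11001-(✓)  111-01(✓)
size-2^2 implicants → --0101  -0-011  -0-101  -01-01  -010-1  0-01-1  1--101  1--110  1-0-10  1-001-  1-1-01  10--01  10-0-1  1000--
Unchecked terms (primes): --0101, -0-011, -0-101, -00000, -01-01, -010-1, 0-0000, 0-01-1, 0-1011, 000-00, 000-11, 00010-, 011100, 1--101, 1--110, 1-0-10, 1-001-, 1-1-01, 10--01, 10-0-1, 1000--
Minterm coverage:
  m0 ⊆ -00000,0-0000,000-00
  m3 ⊆ -0-011,000-11
  m4 ⊆ 000-00,00010-
  m5 ⊆ --0101,-0-101,0-01-1,00010-
  m7 ⊆ 0-01-1,000-11
  m9 ⊆ -01-01,-010-1
  m13 ⊆ -0-101,-01-01
  m16 ⊆ 0-0000 [E]
  m21 ⊆ --0101,0-01-1
  m23 ⊆ 0-01-1 [E]
  m27 ⊆ 0-1011 [E]
  m28 ⊆ 011100 [E]
  m32 ⊆ -00000,1000--
  m35 ⊆ -0-011,1-001-,10-0-1,1000--
  m37 ⊆ --0101,-0-101,1--101,10--01
  m38 ⊆ 1--110,1-0-10
  m41 ⊆ -01-01,-010-1,1-1-01,10--01,10-0-1
  m43 ⊆ -0-011,-010-1,10-0-1
  m45 ⊆ -0-101,-01-01,1--101,1-1-01,10--01
  m46 ⊆ 1--110 [E]
  m50 ⊆ 1-0-10,1-001-
  m51 ⊆ 1-001- [E]
  m53 ⊆ --0101,1--101
  m54 ⊆ 1--110,1-0-10
  m57 ⊆ 1-1-01 [E]
  m61 ⊆ 1--101,1-1-01
  m62 ⊆ 1--110 [E]
E = {0-0000, 0-01-1, 0-1011, 011100, 1--110, 1-001-, 1-1-01}
Petrick residual → --0101, -0-011, -00000, -01-01, 000-00
Cover = c'de'f + b'd'ef + b'c'd'e'f' + b'ce'f + a'c'd'e'f' + a'c'df + a'cd'ef + a'b'c'e'f' + a'bcde'f' + adef' + ac'd'e + ace'f  |cover|=12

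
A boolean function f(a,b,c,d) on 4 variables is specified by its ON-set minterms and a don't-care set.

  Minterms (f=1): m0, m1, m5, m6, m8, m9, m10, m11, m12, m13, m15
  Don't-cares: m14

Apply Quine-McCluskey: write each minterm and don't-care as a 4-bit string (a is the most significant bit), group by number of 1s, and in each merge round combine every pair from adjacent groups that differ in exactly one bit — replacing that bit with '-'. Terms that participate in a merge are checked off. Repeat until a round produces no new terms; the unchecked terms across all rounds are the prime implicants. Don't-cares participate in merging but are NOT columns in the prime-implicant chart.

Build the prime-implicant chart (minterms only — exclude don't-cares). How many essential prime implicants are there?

Round 0: 0000✓ 0001✓ 0101✓ 0110✓ 1000✓ 1001✓ 1010✓ 1011✓ 1100✓ 1101✓ 1110✓ 1111✓
Round 1: -000✓ -001✓ -101✓ -110 0-01✓ 000-✓ 1-00✓ 1-01✓ 1-10✓ 1-11✓ 10-0✓ 10-1✓ 100-✓ 101-✓ 11-0✓ 11-1✓ 110-✓ 111-✓
Round 2: --01 -00- 1--0✓ 1--1✓ 1-0-✓ 1-1-✓ 10--✓ 11--✓
Round 3: 1---
PIs = {--01, -00-, -110, 1---}
Coverage chart:
  m0: -00- ←essential
  m1: --01,-00-
  m5: --01 ←essential
  m6: -110 ←essential
  m8: -00-,1---
  m9: --01,-00-,1---
  m10: 1--- ←essential
  m11: 1--- ←essential
  m12: 1--- ←essential
  m13: --01,1---
  m15: 1--- ←essential
Essential: --01, -00-, -110, 1---

4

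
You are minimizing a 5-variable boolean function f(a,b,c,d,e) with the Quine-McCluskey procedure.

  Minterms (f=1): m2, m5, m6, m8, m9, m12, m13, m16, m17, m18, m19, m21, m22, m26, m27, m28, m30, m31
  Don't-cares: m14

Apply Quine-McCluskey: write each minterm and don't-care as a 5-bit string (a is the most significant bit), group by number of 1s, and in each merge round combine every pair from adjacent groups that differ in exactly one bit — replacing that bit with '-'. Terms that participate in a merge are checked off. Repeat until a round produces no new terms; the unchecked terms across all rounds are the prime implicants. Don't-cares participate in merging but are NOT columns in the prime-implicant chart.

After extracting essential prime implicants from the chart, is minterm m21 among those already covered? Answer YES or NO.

NO

size-2^0 implicants → 00010(✓)  00101(✓)  00110(✓)  01000(✓)  01001(✓)  01100(✓)  01101(✓)  01110(✓)  10000(✓)  10001(✓)  10010(✓)  10011(✓)  10101(✓)  10110(✓)  11010(✓)  11011(✓)  11100(✓)  11110(✓)  11111(✓)
size-2^1 implicants → -0010(✓)  -0101  -0110(✓)  -1100(✓)  -1110(✓)  0-101  0-110(✓)  00-10(✓)  01-00(✓)  01-01(✓)  0100-(✓)  011-0(✓)  0110-(✓)  1-010(✓)  1-011(✓)  1-110(✓)  10-01  10-10(✓)  100-0(✓)  100-1(✓)  1000-(✓)  1001-(✓)  11-10(✓)  11-11(✓)  1101-(✓)  111-0(✓)  1111-(✓)
size-2^2 implicants → --110  -0-10  -11-0  01-0-  1--10  1-01-  100--  11-1-
Unchecked terms (primes): --110, -0-10, -0101, -11-0, 0-101, 01-0-, 1--10, 1-01-, 10-01, 100--, 11-1-
Minterm coverage:
  m2 ⊆ -0-10 [E]
  m5 ⊆ -0101,0-101
  m6 ⊆ --110,-0-10
  m8 ⊆ 01-0- [E]
  m9 ⊆ 01-0- [E]
  m12 ⊆ -11-0,01-0-
  m13 ⊆ 0-101,01-0-
  m16 ⊆ 100-- [E]
  m17 ⊆ 10-01,100--
  m18 ⊆ -0-10,1--10,1-01-,100--
  m19 ⊆ 1-01-,100--
  m21 ⊆ -0101,10-01
  m22 ⊆ --110,-0-10,1--10
  m26 ⊆ 1--10,1-01-,11-1-
  m27 ⊆ 1-01-,11-1-
  m28 ⊆ -11-0 [E]
  m30 ⊆ --110,-11-0,1--10,11-1-
  m31 ⊆ 11-1- [E]
E = {-0-10, -11-0, 01-0-, 100--, 11-1-}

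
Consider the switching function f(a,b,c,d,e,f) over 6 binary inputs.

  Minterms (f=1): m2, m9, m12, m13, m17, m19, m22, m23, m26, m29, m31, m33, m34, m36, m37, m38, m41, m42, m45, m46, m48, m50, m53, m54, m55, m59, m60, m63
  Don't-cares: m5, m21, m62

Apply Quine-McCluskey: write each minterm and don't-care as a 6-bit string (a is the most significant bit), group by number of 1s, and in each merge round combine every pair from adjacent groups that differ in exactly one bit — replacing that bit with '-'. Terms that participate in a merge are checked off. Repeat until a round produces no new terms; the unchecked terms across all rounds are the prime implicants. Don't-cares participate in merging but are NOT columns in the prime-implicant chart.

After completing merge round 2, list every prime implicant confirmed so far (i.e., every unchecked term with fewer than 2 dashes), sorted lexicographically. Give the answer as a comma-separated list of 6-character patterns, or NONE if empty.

size-2^0 implicants → 000010(✓)  000101(✓)  001001(✓)  001100(✓)  001101(✓)  010001(✓)  010011(✓)  010101(✓)  010110(✓)  010111(✓)  011010  011101(✓)  011111(✓)  100001(✓)  100010(✓)  100100(✓)  100101(✓)  100110(✓)  101001(✓)  101010(✓)  101101(✓)  101110(✓)  110000(✓)  110010(✓)  110101(✓)  110110(✓)  110111(✓)  111011(✓)  111100(✓)  111110(✓)  111111(✓)
size-2^1 implicants → -00010  -00101(✓)  -01001(✓)  -01101(✓)  -10101(✓)  -10110(✓)  -10111(✓)  -11111(✓)  0-0101(✓)  0-1101(✓)  00-101(✓)  001-01(✓)  00110-  01-101(✓)  01-111(✓)  010-01(✓)  010-11(✓)  0100-1(✓)  0101-1(✓)  01011-(✓)  0111-1(✓)  1-0010(✓)  1-0101(✓)  1-0110(✓)  1-1110(✓)  10-001(✓)  10-010(✓)  10-101(✓)  10-110(✓)  100-01(✓)  100-10(✓)  1001-0  10010-  101-01(✓)  101-10(✓)  11-110(✓)  11-111(✓)  110-10(✓)  1100-0  1101-1(✓)  11011-(✓)  111-11  1111-0  11111-(✓)
size-2^2 implicants → --0101  -0-101  -01-01  -1-111  -101-1  -1011-  0--101  01-1-1  010--1  1--110  1-0-10  10--01  10--10  11-11-
Unchecked terms (primes): --0101, -0-101, -00010, -01-01, -1-111, -101-1, -1011-, 0--101, 00110-, 01-1-1, 010--1, 011010, 1--110, 1-0-10, 10--01, 10--10, 1001-0, 10010-, 11-11-, 1100-0, 111-11, 1111-0

-00010, 00110-, 011010, 1001-0, 10010-, 1100-0, 111-11, 1111-0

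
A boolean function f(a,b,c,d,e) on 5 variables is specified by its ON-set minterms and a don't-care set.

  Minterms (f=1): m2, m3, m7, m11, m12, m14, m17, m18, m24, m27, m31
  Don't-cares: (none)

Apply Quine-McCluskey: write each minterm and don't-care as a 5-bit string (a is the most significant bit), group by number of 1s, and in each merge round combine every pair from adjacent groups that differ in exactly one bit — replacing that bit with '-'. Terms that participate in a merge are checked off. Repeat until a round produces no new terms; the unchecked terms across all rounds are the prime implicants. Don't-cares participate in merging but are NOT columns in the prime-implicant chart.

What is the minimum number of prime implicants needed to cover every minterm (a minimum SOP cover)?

7

Round 0: 00010✓ 00011✓ 00111✓ 01011✓ 01100✓ 01110✓ 10001 10010✓ 11000 11011✓ 11111✓
Round 1: -0010 -1011 0-011 00-11 0001- 011-0 11-11
PIs = {-0010, -1011, 0-011, 00-11, 0001-, 011-0, 10001, 11-11, 11000}
Coverage chart:
  m2: -0010,0001-
  m3: 0-011,00-11,0001-
  m7: 00-11 ←essential
  m11: -1011,0-011
  m12: 011-0 ←essential
  m14: 011-0 ←essential
  m17: 10001 ←essential
  m18: -0010 ←essential
  m24: 11000 ←essential
  m27: -1011,11-11
  m31: 11-11 ←essential
Essential: -0010, 00-11, 011-0, 10001, 11-11, 11000
Petrick residual → -1011
Min cover (7 terms): b'c'de' + bc'de + a'b'de + a'bce' + ab'c'd'e + abde + abc'd'e'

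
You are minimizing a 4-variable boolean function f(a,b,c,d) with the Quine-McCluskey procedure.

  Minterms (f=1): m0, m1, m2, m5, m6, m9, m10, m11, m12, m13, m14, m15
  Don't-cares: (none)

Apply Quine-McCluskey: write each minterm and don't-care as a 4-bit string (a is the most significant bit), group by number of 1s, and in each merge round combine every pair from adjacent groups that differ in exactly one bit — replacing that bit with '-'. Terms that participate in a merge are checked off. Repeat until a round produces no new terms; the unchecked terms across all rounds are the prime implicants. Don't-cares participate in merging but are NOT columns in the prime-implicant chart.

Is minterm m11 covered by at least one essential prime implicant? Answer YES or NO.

NO

[col 0] 0000*, 0001*, 0010*, 0101*, 0110*, 1001*, 1010*, 1011*, 1100*, 1101*, 1110*, 1111*
[col 1] -001*, -010*, -101*, -110*, 0-01*, 0-10*, 00-0, 000-, 1-01*, 1-10*, 1-11*, 10-1*, 101-*, 11-0*, 11-1*, 110-*, 111-*
[col 2] --01, --10, 1--1, 1-1-, 11--
Prime implicants: --01, --10, 00-0, 000-, 1--1, 1-1-, 11--
PI chart (minterm → PIs covering it):
  0 | 00-0,000-
  1 | --01,000-
  2 | --10,00-0
  5 | --01  (sole → essential)
  6 | --10  (sole → essential)
  9 | --01,1--1
  10 | --10,1-1-
  11 | 1--1,1-1-
  12 | 11--  (sole → essential)
  13 | --01,1--1,11--
  14 | --10,1-1-,11--
  15 | 1--1,1-1-,11--
Essential prime implicants: --01, --10, 11--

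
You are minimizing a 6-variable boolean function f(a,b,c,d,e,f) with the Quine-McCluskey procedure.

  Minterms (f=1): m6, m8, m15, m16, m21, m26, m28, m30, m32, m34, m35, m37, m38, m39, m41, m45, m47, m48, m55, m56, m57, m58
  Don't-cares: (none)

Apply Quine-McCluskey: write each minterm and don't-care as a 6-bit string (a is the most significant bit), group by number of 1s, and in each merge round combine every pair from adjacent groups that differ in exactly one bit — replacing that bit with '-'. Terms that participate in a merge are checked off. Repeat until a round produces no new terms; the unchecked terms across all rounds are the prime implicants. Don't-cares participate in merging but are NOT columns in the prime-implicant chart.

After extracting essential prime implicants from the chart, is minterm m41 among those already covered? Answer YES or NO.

[col 0] 000110*, 001000, 001111*, 010000*, 010101, 011010*, 011100*, 011110*, 100000*, 100010*, 100011*, 100101*, 100110*, 100111*, 101001*, 101101*, 101111*, 110000*, 110111*, 111000*, 111001*, 111010*
[col 1] -00110, -01111, -10000, -11010, 011-10, 0111-0, 1-0000, 1-0111, 1-1001, 10-101*, 10-111*, 100-10*, 100-11*, 1000-0, 10001-*, 1001-1*, 10011-*, 101-01, 1011-1*, 11-000, 1110-0, 11100-
[col 2] 10-1-1, 100-1-
Prime implicants: -00110, -01111, -10000, -11010, 001000, 010101, 011-10, 0111-0, 1-0000, 1-0111, 1-1001, 10-1-1, 100-1-, 1000-0, 101-01, 11-000, 1110-0, 11100-
PI chart (minterm → PIs covering it):
  6 | -00110  (sole → essential)
  8 | 001000  (sole → essential)
  15 | -01111  (sole → essential)
  16 | -10000  (sole → essential)
  21 | 010101  (sole → essential)
  26 | -11010,011-10
  28 | 0111-0  (sole → essential)
  30 | 011-10,0111-0
  32 | 1-0000,1000-0
  34 | 100-1-,1000-0
  35 | 100-1-  (sole → essential)
  37 | 10-1-1  (sole → essential)
  38 | -00110,100-1-
  39 | 1-0111,10-1-1,100-1-
  41 | 1-1001,101-01
  45 | 10-1-1,101-01
  47 | -01111,10-1-1
  48 | -10000,1-0000,11-000
  55 | 1-0111  (sole → essential)
  56 | 11-000,1110-0,11100-
  57 | 1-1001,11100-
  58 | -11010,1110-0
Essential prime implicants: -00110, -01111, -10000, 001000, 010101, 0111-0, 1-0111, 10-1-1, 100-1-

NO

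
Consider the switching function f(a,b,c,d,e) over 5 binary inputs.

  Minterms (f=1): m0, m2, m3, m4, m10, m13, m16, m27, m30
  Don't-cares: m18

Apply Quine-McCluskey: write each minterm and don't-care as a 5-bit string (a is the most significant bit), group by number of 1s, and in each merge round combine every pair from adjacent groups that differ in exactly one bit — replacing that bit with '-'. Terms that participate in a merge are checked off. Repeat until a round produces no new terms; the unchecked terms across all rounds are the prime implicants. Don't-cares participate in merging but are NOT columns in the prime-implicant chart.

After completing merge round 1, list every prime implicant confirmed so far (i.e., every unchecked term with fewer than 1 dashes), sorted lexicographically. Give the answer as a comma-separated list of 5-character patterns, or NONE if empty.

01101, 11011, 11110

Round 0: 00000✓ 00010✓ 00011✓ 00100✓ 01010✓ 01101 10000✓ 10010✓ 11011 11110
Round 1: -0000✓ -0010✓ 0-010 00-00 000-0✓ 0001- 100-0✓
Round 2: -00-0
PIs = {-00-0, 0-010, 00-00, 0001-, 01101, 11011, 11110}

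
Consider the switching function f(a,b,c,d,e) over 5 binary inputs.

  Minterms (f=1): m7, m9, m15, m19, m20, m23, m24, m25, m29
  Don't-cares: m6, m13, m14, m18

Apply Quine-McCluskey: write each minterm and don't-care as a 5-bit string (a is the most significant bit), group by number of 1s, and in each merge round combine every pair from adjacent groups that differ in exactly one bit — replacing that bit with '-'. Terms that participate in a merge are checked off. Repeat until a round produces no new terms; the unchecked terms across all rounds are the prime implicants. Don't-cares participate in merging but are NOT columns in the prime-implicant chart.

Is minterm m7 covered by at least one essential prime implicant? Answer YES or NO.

NO

[col 0] 00110*, 00111*, 01001*, 01101*, 01110*, 01111*, 10010*, 10011*, 10100, 10111*, 11000*, 11001*, 11101*
[col 1] -0111, -1001*, -1101*, 0-110*, 0-111*, 0011-*, 01-01*, 011-1, 0111-*, 10-11, 1001-, 11-01*, 1100-
[col 2] -1-01, 0-11-
Prime implicants: -0111, -1-01, 0-11-, 011-1, 10-11, 1001-, 10100, 1100-
PI chart (minterm → PIs covering it):
  7 | -0111,0-11-
  9 | -1-01  (sole → essential)
  15 | 0-11-,011-1
  19 | 10-11,1001-
  20 | 10100  (sole → essential)
  23 | -0111,10-11
  24 | 1100-  (sole → essential)
  25 | -1-01,1100-
  29 | -1-01  (sole → essential)
Essential prime implicants: -1-01, 10100, 1100-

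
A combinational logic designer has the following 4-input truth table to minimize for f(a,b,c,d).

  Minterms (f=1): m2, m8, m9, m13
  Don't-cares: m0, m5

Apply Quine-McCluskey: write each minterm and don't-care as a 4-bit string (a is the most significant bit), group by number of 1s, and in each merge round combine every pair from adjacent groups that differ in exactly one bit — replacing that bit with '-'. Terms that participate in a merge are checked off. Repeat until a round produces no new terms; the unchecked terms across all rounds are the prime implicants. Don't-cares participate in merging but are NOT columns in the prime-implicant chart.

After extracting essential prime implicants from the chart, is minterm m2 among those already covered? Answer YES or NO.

YES

Round 0: 0000✓ 0010✓ 0101✓ 1000✓ 1001✓ 1101✓
Round 1: -000 -101 00-0 1-01 100-
PIs = {-000, -101, 00-0, 1-01, 100-}
Coverage chart:
  m2: 00-0 ←essential
  m8: -000,100-
  m9: 1-01,100-
  m13: -101,1-01
Essential: 00-0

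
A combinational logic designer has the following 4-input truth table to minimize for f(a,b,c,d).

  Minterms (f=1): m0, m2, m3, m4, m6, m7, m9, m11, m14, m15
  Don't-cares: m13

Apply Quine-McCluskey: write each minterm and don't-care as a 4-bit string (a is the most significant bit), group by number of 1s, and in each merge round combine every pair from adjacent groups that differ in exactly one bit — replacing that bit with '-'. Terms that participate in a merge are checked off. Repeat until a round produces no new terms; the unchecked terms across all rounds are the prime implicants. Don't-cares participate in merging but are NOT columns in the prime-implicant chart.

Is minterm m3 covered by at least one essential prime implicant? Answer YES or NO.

NO

size-2^0 implicants → 0000(✓)  0010(✓)  0011(✓)  0100(✓)  0110(✓)  0111(✓)  1001(✓)  1011(✓)  1101(✓)  1110(✓)  1111(✓)
size-2^1 implicants → -011(✓)  -110(✓)  -111(✓)  0-00(✓)  0-10(✓)  0-11(✓)  00-0(✓)  001-(✓)  01-0(✓)  011-(✓)  1-01(✓)  1-11(✓)  10-1(✓)  11-1(✓)  111-(✓)
size-2^2 implicants → --11  -11-  0--0  0-1-  1--1
Unchecked terms (primes): --11, -11-, 0--0, 0-1-, 1--1
Minterm coverage:
  m0 ⊆ 0--0 [E]
  m2 ⊆ 0--0,0-1-
  m3 ⊆ --11,0-1-
  m4 ⊆ 0--0 [E]
  m6 ⊆ -11-,0--0,0-1-
  m7 ⊆ --11,-11-,0-1-
  m9 ⊆ 1--1 [E]
  m11 ⊆ --11,1--1
  m14 ⊆ -11- [E]
  m15 ⊆ --11,-11-,1--1
E = {-11-, 0--0, 1--1}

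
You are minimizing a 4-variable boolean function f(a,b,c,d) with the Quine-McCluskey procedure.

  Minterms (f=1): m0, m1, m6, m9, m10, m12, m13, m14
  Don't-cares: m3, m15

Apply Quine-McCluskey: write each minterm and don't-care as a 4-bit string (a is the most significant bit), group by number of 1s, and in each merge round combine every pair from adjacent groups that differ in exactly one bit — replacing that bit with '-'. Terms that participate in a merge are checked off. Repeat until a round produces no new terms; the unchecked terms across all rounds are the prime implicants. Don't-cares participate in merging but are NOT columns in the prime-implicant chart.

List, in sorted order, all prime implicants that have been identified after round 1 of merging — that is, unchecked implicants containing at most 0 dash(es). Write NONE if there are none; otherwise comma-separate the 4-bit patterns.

size-2^0 implicants → 0000(✓)  0001(✓)  0011(✓)  0110(✓)  1001(✓)  1010(✓)  1100(✓)  1101(✓)  1110(✓)  1111(✓)
size-2^1 implicants → -001  -110  00-1  000-  1-01  1-10  11-0(✓)  11-1(✓)  110-(✓)  111-(✓)
size-2^2 implicants → 11--
Unchecked terms (primes): -001, -110, 00-1, 000-, 1-01, 1-10, 11--

NONE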